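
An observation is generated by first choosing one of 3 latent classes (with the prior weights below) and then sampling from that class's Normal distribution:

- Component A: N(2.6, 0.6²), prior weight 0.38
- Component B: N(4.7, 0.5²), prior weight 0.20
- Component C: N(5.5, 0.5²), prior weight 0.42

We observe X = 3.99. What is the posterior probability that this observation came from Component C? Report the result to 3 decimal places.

0.044

Posterior ∝ prior × likelihood, so P(k | x) ∝ π_k f_k(x); normalise over all components.
Normal densities:
  L_A = (1/(0.6·√(2π)))·exp(−(3.99−2.6)²/(2·0.6²)) = 0.664904·exp(-2.68347) = 0.0454299
  L_B = (1/(0.5·√(2π)))·exp(−(3.99−4.7)²/(2·0.5²)) = 0.797885·exp(-1.00820) = 0.291128
  L_C = (1/(0.5·√(2π)))·exp(−(3.99−5.5)²/(2·0.5²)) = 0.797885·exp(-4.56020) = 0.00834585
Weight by the priors:
  π_A·L_A = 0.38 × 0.0454299 = 0.0172634
  π_B·L_B = 0.20 × 0.291128 = 0.0582257
  π_C·L_C = 0.42 × 0.00834585 = 0.00350526
Evidence: 0.0172634 + 0.0582257 + 0.00350526 = 0.0789943
So the posterior for Component C is 0.00350526 / 0.0789943 ≈ 0.044.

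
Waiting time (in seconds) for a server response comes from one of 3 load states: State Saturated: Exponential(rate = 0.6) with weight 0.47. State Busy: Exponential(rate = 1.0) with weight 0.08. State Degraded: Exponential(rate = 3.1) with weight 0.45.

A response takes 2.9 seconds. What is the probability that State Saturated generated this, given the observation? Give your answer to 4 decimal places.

0.9154

By Bayes' theorem, P(k | x) = π_k f_k(x) / Σ_j π_j f_j(x).
Evaluate each component's likelihood at the observed value:
  f_Saturated = 0.105312
  f_Busy = 0.0550232
  f_Degraded = 0.000386415
Unnormalised posteriors:
  π_Saturated·f_Saturated = 0.47 × 0.105312 = 0.0494968
  π_Busy·f_Busy = 0.08 × 0.0550232 = 0.00440186
  π_Degraded·f_Degraded = 0.45 × 0.000386415 = 0.000173887
Normaliser: 0.0494968 + 0.00440186 + 0.000173887 = 0.0540725
Responsibility of State Saturated: 0.0494968 / 0.0540725 ≈ 0.9154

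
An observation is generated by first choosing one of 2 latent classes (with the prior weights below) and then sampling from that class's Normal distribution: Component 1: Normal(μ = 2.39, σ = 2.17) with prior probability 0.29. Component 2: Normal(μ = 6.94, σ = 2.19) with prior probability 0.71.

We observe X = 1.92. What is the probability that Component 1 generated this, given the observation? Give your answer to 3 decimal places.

P(component k | x) = π_k·f_k(x) / marginal(x), where marginal(x) = Σ_j π_j·f_j(x).
Component likelihoods at x = 1.92:
  p_1 = 0.179582
  p_2 = 0.0131673
Multiply by the mixture weights:
  π_1·p_1 = 0.29 × 0.179582 = 0.0520789
  π_2·p_2 = 0.71 × 0.0131673 = 0.00934881
Marginal: 0.0520789 + 0.00934881 = 0.0614277
Responsibility of Component 1: 0.0520789 / 0.0614277 ≈ 0.848

0.848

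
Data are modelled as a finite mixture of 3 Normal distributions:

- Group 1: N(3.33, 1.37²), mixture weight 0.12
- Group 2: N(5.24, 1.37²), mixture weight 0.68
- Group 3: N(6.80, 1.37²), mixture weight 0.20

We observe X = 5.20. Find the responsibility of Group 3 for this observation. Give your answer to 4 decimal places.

0.1221

By Bayes' theorem, P(k | x) = π_k f_k(x) / Σ_j π_j f_j(x).
Component likelihoods at x = 5.20:
  L_1 = (1/(1.37·√(2π)))·exp(−(5.20−3.33)²/(2·1.37²)) = 0.291199·exp(-0.93156) = 0.114714
  L_2 = (1/(1.37·√(2π)))·exp(−(5.20−5.24)²/(2·1.37²)) = 0.291199·exp(-0.00043) = 0.291075
  L_3 = (1/(1.37·√(2π)))·exp(−(5.20−6.80)²/(2·1.37²)) = 0.291199·exp(-0.68198) = 0.147235
Multiply by the mixture weights:
  π_1·L_1 = 0.12 × 0.114714 = 0.0137657
  π_2·L_2 = 0.68 × 0.291075 = 0.197931
  π_3·L_3 = 0.20 × 0.147235 = 0.029447
Sum: 0.0137657 + 0.197931 + 0.029447 = 0.241143
Responsibility of Group 3: 0.029447 / 0.241143 ≈ 0.1221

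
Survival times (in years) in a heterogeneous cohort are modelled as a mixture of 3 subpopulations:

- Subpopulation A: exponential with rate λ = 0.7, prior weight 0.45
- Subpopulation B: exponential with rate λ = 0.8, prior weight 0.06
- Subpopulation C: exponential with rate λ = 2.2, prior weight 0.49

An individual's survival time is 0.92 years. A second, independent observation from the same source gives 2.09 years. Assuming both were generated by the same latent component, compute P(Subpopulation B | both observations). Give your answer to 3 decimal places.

0.103

Posterior ∝ prior × likelihood, so P(k | x) ∝ π_k f_k(x); normalise over all components.
Since both observations come from the same component, the likelihood for component k is f_k(x₁)·f_k(x₂).
  p_A = [0.367631] × [0.162078] = 0.0595851
  p_B = [0.383221] × [0.150297] = 0.0575969
  p_C = [0.290677] × [0.0221583] = 0.00644091
Prior × likelihood for each component:
  π_A·p_A = 0.45 × 0.0595851 = 0.0268133
  π_B·p_B = 0.06 × 0.0575969 = 0.00345581
  π_C·p_C = 0.49 × 0.00644091 = 0.00315605
Evidence: 0.0268133 + 0.00345581 + 0.00315605 = 0.0334251
So the posterior for Subpopulation B is 0.00345581 / 0.0334251 ≈ 0.103.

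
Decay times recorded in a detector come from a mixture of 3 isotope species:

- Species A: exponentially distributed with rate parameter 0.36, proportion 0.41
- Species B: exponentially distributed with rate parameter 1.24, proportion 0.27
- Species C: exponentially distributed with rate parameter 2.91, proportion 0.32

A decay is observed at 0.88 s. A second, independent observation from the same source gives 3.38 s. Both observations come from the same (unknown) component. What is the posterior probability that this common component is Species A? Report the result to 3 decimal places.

P(component k | x) = w_k·f_k(x) / marginal(x), where marginal(x) = Σ_j w_j·f_j(x).
Since both observations come from the same component, the likelihood for component k is f_k(x₁)·f_k(x₂).
  p_A = [0.262252] × [0.106624] = 0.0279622
  p_B = [0.416408] × [0.0187589] = 0.00781135
  p_C = [0.224777] × [0.000155689] = 3.49954e-05
Prior × likelihood for each component:
  w_A·p_A = 0.41 × 0.0279622 = 0.0114645
  w_B·p_B = 0.27 × 0.00781135 = 0.00210906
  w_C·p_C = 0.32 × 3.49954e-05 = 1.11985e-05
Evidence: 0.0114645 + 0.00210906 + 1.11985e-05 = 0.0135848
Responsibility of Species A: 0.0114645 / 0.0135848 ≈ 0.844

0.844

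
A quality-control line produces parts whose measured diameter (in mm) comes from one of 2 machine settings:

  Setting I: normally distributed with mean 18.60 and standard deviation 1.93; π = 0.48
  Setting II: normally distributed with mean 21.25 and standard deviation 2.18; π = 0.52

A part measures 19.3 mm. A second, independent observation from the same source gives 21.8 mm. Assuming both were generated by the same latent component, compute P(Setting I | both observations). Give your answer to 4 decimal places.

The responsibility of component k is P(Z=k) f_k(x) divided by Σ_j P(Z=j) f_j(x).
Since both observations come from the same component, the likelihood for component k is f_k(x₁)·f_k(x₂).
  L_I = [0.193548] × [0.0522878] = 0.0101202
  L_II = [0.122662] × [0.177269] = 0.0217441
Unnormalised posteriors:
  P(Z=I)·L_I = 0.48 × 0.0101202 = 0.00485768
  P(Z=II)·L_II = 0.52 × 0.0217441 = 0.0113069
Normaliser: 0.00485768 + 0.0113069 = 0.0161646
P(Setting I | data) = 0.00485768 / 0.0161646 ≈ 0.3005

0.3005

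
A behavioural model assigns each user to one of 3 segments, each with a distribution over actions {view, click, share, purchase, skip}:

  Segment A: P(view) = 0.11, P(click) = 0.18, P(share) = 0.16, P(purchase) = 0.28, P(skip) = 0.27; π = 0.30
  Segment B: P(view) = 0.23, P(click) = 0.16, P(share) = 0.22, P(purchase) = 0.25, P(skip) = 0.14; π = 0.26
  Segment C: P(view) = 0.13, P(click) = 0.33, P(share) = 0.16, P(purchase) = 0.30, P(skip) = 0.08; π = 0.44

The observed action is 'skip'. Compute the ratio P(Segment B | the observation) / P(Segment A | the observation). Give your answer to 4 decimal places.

Since P(k|x) ∝ w_k f_k(x), the posterior odds are w_i f_i(x) / (w_j f_j(x)).
Categorical probabilities:
  L_A = P(skip | comp) = 0.27
  L_B = P(skip | comp) = 0.14
  L_C = P(skip | comp) = 0.08
0.0364 / 0.081 ≈ 0.4494

0.4494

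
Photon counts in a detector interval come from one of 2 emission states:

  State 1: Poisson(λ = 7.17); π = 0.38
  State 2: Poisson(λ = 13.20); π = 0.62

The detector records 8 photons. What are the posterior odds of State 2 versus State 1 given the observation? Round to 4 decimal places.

0.5179

Only the two components matter; the odds are (π_i f_i(x)) / (π_j f_j(x)).
Component likelihoods at x = 8 photons:
  f_1 = e^(−7.17)·7.17^8/8! = 0.133273
  f_2 = e^(−13.20)·13.20^8/8! = 0.0423042
Odds = (0.62/0.38) × (0.0423042/0.133273) = 1.63158 × 0.317426 ≈ 0.5179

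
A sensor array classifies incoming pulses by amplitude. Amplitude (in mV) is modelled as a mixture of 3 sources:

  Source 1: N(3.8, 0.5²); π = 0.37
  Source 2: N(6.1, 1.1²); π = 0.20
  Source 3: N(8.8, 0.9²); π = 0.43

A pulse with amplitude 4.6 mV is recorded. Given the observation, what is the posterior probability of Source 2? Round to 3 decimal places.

0.259

Apply Bayes' rule: the posterior for each component is proportional to its prior times its likelihood at x.
Evaluate each component's likelihood at the observed value:
  p_1 = 0.221842
  p_2 = 0.14313
  p_3 = 8.27338e-06
Weight by the priors:
  π_1·p_1 = 0.37 × 0.221842 = 0.0820814
  π_2·p_2 = 0.20 × 0.14313 = 0.028626
  π_3·p_3 = 0.43 × 8.27338e-06 = 3.55756e-06
Normaliser: 0.0820814 + 0.028626 + 3.55756e-06 = 0.110711
Responsibility of Source 2: 0.028626 / 0.110711 ≈ 0.259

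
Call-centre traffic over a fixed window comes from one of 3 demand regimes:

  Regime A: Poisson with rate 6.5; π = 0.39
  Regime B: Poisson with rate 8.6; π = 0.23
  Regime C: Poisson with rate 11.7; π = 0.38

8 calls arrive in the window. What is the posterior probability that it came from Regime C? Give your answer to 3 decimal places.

0.261

The responsibility of component k is w_k f_k(x) divided by Σ_j w_j f_j(x).
Component likelihoods at x = 8 calls:
  L_A = e^(−6.5)·6.5^8/8! = 0.118815
  L_B = e^(−8.6)·8.6^8/8! = 0.136626
  L_C = e^(−11.7)·11.7^8/8! = 0.0722306
Multiply by the mixture weights:
  w_A·L_A = 0.39 × 0.118815 = 0.0463379
  w_B·L_B = 0.23 × 0.136626 = 0.0314241
  w_C·L_C = 0.38 × 0.0722306 = 0.0274476
Normaliser: 0.0463379 + 0.0314241 + 0.0274476 = 0.10521
P(Regime C | the observation) ≈ 0.261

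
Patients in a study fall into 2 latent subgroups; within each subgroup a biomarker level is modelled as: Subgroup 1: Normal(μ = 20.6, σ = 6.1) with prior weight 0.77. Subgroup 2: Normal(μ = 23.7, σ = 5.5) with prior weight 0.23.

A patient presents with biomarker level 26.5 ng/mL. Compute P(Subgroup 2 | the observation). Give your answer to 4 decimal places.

0.3172

Posterior ∝ prior × likelihood, so P(k | x) ∝ w_k f_k(x); normalise over all components.
Component likelihoods at x = 26.5 ng/mL:
  f_1 = 0.0409674
  f_2 = 0.0637189
Prior × likelihood for each component:
  w_1·f_1 = 0.77 × 0.0409674 = 0.0315449
  w_2·f_2 = 0.23 × 0.0637189 = 0.0146554
Sum: 0.0315449 + 0.0146554 = 0.0462003
Responsibility of Subgroup 2: 0.0146554 / 0.0462003 ≈ 0.3172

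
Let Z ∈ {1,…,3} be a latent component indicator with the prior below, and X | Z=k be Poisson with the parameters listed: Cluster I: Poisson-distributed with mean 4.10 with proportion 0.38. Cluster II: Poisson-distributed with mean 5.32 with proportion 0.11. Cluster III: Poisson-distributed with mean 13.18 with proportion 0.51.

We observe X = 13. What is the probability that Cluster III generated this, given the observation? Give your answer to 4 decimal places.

0.9941

Posterior ∝ prior × likelihood, so P(k | x) ∝ w_k f_k(x); normalise over all components.
Poisson probabilities:
  p_I = e^(−4.10)·4.10^13/13! = 0.000246208
  p_II = e^(−5.32)·5.32^13/13! = 0.00214845
  p_III = e^(−13.18)·13.18^13/13! = 0.109804
Prior × likelihood for each component:
  w_I·p_I = 0.38 × 0.000246208 = 9.35591e-05
  w_II·p_II = 0.11 × 0.00214845 = 0.000236329
  w_III·p_III = 0.51 × 0.109804 = 0.0560001
Marginal: 9.35591e-05 + 0.000236329 + 0.0560001 = 0.05633
P(Cluster III | the observation) = 0.0560001 / 0.05633 ≈ 0.9941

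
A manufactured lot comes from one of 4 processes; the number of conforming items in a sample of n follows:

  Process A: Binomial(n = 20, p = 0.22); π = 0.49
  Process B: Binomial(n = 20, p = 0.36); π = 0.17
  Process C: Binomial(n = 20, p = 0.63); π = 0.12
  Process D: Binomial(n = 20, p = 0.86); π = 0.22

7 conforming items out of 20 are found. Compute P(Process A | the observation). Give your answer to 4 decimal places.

P(component k | x) = w_k·f_k(x) / marginal(x), where marginal(x) = Σ_j w_j·f_j(x).
Evaluate each component's likelihood at the observed value:
  f_A = 0.0764896
  f_B = 0.183599
  f_C = 0.00743738
  f_D = 2.14076e-07
Unnormalised posteriors:
  w_A·f_A = 0.49 × 0.0764896 = 0.0374799
  w_B·f_B = 0.17 × 0.183599 = 0.0312119
  w_C·f_C = 0.12 × 0.00743738 = 0.000892486
  w_D·f_D = 0.22 × 2.14076e-07 = 4.70967e-08
Denominator: 0.0374799 + 0.0312119 + 0.000892486 + 4.70967e-08 = 0.0695843
P(Process A | 7 conforming items out of 20) = 0.0374799 / 0.0695843 ≈ 0.5386

0.5386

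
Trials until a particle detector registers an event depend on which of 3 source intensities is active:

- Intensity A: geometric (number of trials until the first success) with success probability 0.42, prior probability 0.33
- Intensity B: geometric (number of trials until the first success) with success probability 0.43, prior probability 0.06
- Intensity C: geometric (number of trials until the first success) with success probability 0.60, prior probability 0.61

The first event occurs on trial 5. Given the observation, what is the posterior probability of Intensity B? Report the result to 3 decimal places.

0.098

The responsibility of component k is π_k f_k(x) divided by Σ_j π_j f_j(x).
Evaluate each component's likelihood at the observed value:
  p_A = 0.42·(1−0.42)^4 = 0.42·0.113165 = 0.0475293
  p_B = 0.43·(1−0.43)^4 = 0.43·0.10556 = 0.0453908
  p_C = 0.60·(1−0.60)^4 = 0.60·0.0256 = 0.01536
Multiply by the mixture weights:
  π_A·p_A = 0.33 × 0.0475293 = 0.0156847
  π_B·p_B = 0.06 × 0.0453908 = 0.00272345
  π_C·p_C = 0.61 × 0.01536 = 0.0093696
Denominator: 0.0156847 + 0.00272345 + 0.0093696 = 0.0277777
P(Intensity B | data) = 0.00272345 / 0.0277777 ≈ 0.098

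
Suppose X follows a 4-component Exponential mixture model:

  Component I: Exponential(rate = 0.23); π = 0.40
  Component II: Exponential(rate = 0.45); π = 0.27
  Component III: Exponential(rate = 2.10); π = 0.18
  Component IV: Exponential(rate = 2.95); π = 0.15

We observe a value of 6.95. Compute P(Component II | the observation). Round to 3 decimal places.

Posterior ∝ prior × likelihood, so P(k | x) ∝ π_k f_k(x); normalise over all components.
Component likelihoods at x = 6.95:
  f_I = 0.23·e^(−0.23·6.95) = 0.23·e^(−1.5985) = 0.0465059
  f_II = 0.45·e^(−0.45·6.95) = 0.45·e^(−3.1275) = 0.0197223
  f_III = 2.10·e^(−2.10·6.95) = 2.10·e^(−14.5950) = 9.63144e-07
  f_IV = 2.95·e^(−2.95·6.95) = 2.95·e^(−20.5025) = 3.67874e-09
Unnormalised posteriors:
  π_I·f_I = 0.40 × 0.0465059 = 0.0186024
  π_II·f_II = 0.27 × 0.0197223 = 0.00532501
  π_III·f_III = 0.18 × 9.63144e-07 = 1.73366e-07
  π_IV·f_IV = 0.15 × 3.67874e-09 = 5.51811e-10
Sum: 0.0186024 + 0.00532501 + 1.73366e-07 + 5.51811e-10 = 0.0239275
P(Component II | 6.95) = 0.00532501 / 0.0239275 ≈ 0.223

0.223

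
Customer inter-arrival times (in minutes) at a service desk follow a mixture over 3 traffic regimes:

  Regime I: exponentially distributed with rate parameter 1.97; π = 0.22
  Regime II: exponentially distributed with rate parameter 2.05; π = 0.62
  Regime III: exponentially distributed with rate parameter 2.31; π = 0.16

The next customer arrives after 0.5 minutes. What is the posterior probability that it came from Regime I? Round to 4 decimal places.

Apply Bayes' rule: the posterior for each component is proportional to its prior times its likelihood at x.
Exponential densities:
  f_I = 1.97·e^(−1.97·0.5) = 1.97·e^(−0.9850) = 0.735675
  f_II = 2.05·e^(−2.05·0.5) = 2.05·e^(−1.0250) = 0.735533
  f_III = 2.31·e^(−2.31·0.5) = 2.31·e^(−1.1550) = 0.727783
Unnormalised posteriors:
  π_I·f_I = 0.22 × 0.735675 = 0.161849
  π_II·f_II = 0.62 × 0.735533 = 0.45603
  π_III·f_III = 0.16 × 0.727783 = 0.116445
Sum: 0.161849 + 0.45603 + 0.116445 = 0.734324
So the posterior for Regime I is 0.161849 / 0.734324 ≈ 0.2204.

0.2204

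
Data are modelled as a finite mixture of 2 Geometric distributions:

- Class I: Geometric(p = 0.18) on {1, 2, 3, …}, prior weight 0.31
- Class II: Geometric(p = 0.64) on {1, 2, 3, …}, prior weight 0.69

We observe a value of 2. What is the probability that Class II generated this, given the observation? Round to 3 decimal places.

Posterior ∝ prior × likelihood, so P(k | x) ∝ P(Z=k) f_k(x); normalise over all components.
Evaluate each component's likelihood at the observed value:
  p_I = 0.18·(1−0.18)^1 = 0.18·0.82 = 0.1476
  p_II = 0.64·(1−0.64)^1 = 0.64·0.36 = 0.2304
Multiply by the mixture weights:
  P(Z=I)·p_I = 0.31 × 0.1476 = 0.045756
  P(Z=II)·p_II = 0.69 × 0.2304 = 0.158976
Sum: 0.045756 + 0.158976 = 0.204732
P(Class II | the observation) ≈ 0.777

0.777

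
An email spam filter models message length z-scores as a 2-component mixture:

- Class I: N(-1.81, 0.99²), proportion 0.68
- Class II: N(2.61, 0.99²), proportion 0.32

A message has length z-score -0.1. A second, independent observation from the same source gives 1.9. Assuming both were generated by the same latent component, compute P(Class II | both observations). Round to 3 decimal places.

0.977

Posterior ∝ prior × likelihood, so P(k | x) ∝ π_k f_k(x); normalise over all components.
Since both observations come from the same component, the likelihood for component k is f_k(x₁)·f_k(x₂).
  L_I = [0.0906614] × [0.000359545] = 3.25968e-05
  L_II = [0.0095092] × [0.311593] = 0.002963
Weight by the priors:
  π_I·L_I = 0.68 × 3.25968e-05 = 2.21658e-05
  π_II·L_II = 0.32 × 0.002963 = 0.000948161
Normaliser: 2.21658e-05 + 0.000948161 = 0.000970327
P(Class II | x₁, x₂) = 0.000948161 / 0.000970327 ≈ 0.977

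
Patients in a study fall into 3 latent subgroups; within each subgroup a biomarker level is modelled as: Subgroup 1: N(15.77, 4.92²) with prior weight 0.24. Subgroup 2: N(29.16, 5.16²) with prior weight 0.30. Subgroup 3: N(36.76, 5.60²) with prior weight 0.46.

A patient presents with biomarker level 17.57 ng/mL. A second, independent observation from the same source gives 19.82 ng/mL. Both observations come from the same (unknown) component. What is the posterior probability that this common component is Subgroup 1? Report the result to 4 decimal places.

The responsibility of component k is π_k f_k(x) divided by Σ_j π_j f_j(x).
Since both observations come from the same component, the likelihood for component k is f_k(x₁)·f_k(x₂).
  f_1 = [(1/(4.92·√(2π)))·exp(−(17.57−15.77)²/(2·4.92²)) = 0.081086·exp(-0.06692) = 0.0758368] × [0.0577835] = 0.00438212
  f_2 = [(1/(5.16·√(2π)))·exp(−(17.57−29.16)²/(2·5.16²)) = 0.077314·exp(-2.52254) = 0.00620493] × [0.0150246] = 9.32266e-05
  f_3 = [(1/(5.60·√(2π)))·exp(−(17.57−36.76)²/(2·5.60²)) = 0.071240·exp(-5.87143) = 0.000200813] × [0.000733988] = 1.47395e-07
Unnormalised posteriors:
  π_1·f_1 = 0.24 × 0.00438212 = 0.00105171
  π_2·f_2 = 0.30 × 9.32266e-05 = 2.7968e-05
  π_3·f_3 = 0.46 × 1.47395e-07 = 6.78015e-08
Normaliser: 0.00105171 + 2.7968e-05 + 6.78015e-08 = 0.00107974
P(Subgroup 1 | x₁, x₂) ≈ 0.9740

0.9740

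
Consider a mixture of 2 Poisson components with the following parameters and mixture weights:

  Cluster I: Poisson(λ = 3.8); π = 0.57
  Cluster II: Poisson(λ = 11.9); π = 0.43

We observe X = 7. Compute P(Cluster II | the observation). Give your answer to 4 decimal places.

0.4035

Apply Bayes' rule: the posterior for each component is proportional to its prior times its likelihood at x.
Poisson probabilities:
  p_I = e^(−3.8)·3.8^7/7! = 0.050785
  p_II = e^(−11.9)·11.9^7/7! = 0.0455296
Weight by the priors:
  π_I·p_I = 0.57 × 0.050785 = 0.0289475
  π_II·p_II = 0.43 × 0.0455296 = 0.0195777
Denominator: 0.0289475 + 0.0195777 = 0.0485252
Responsibility of Cluster II: 0.0195777 / 0.0485252 ≈ 0.4035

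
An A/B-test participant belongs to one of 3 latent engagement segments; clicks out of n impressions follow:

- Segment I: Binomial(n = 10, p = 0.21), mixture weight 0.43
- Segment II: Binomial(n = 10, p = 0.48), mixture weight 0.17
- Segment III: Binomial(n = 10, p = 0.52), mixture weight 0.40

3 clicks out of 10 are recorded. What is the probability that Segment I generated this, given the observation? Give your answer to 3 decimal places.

0.594

The responsibility of component k is P(Z=k) f_k(x) divided by Σ_j P(Z=j) f_j(x).
Evaluate each component's likelihood at the observed value:
  f_I = C(10,3)·0.21^3·0.79^7 = 120·0.009261·0.192039 = 0.213417
  f_II = C(10,3)·0.48^3·0.52^7 = 120·0.110592·0.0102807 = 0.136436
  f_III = C(10,3)·0.52^3·0.48^7 = 120·0.140608·0.00587068 = 0.0990558
Unnormalised posteriors:
  P(Z=I)·f_I = 0.43 × 0.213417 = 0.0917693
  P(Z=II)·f_II = 0.17 × 0.136436 = 0.0231941
  P(Z=III)·f_III = 0.40 × 0.0990558 = 0.0396223
Evidence: 0.0917693 + 0.0231941 + 0.0396223 = 0.154586
So the posterior for Segment I is 0.0917693 / 0.154586 ≈ 0.594.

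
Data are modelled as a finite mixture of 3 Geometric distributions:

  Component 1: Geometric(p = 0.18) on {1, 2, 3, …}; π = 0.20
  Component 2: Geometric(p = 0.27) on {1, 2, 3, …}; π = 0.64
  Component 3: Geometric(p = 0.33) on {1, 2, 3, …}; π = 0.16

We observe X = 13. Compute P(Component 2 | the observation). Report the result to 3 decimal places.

0.513

Posterior ∝ prior × likelihood, so P(k | x) ∝ π_k f_k(x); normalise over all components.
Evaluate each component's likelihood at the observed value:
  p_1 = 0.18·(1−0.18)^12 = 0.18·0.0924201 = 0.0166356
  p_2 = 0.27·(1−0.27)^12 = 0.27·0.022902 = 0.00618355
  p_3 = 0.33·(1−0.33)^12 = 0.33·0.00818272 = 0.0027003
Unnormalised posteriors:
  π_1·p_1 = 0.20 × 0.0166356 = 0.00332712
  π_2·p_2 = 0.64 × 0.00618355 = 0.00395747
  π_3·p_3 = 0.16 × 0.0027003 = 0.000432048
Normaliser: 0.00332712 + 0.00395747 + 0.000432048 = 0.00771664
So the posterior for Component 2 is 0.00395747 / 0.00771664 ≈ 0.513.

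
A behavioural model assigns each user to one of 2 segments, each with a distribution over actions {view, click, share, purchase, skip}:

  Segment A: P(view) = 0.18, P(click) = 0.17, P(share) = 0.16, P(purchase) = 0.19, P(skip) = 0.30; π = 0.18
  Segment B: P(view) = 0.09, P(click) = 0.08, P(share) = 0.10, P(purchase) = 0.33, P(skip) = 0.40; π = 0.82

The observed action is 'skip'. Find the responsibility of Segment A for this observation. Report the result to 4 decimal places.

Posterior ∝ prior × likelihood, so P(k | x) ∝ P(Z=k) f_k(x); normalise over all components.
Categorical probabilities:
  p_A = P(skip | comp) = 0.30
  p_B = P(skip | comp) = 0.40
Unnormalised posteriors:
  P(Z=A)·p_A = 0.18 × 0.3 = 0.054
  P(Z=B)·p_B = 0.82 × 0.4 = 0.328
Denominator: 0.054 + 0.328 = 0.382
So the posterior for Segment A is 0.054 / 0.382 ≈ 0.1414.

0.1414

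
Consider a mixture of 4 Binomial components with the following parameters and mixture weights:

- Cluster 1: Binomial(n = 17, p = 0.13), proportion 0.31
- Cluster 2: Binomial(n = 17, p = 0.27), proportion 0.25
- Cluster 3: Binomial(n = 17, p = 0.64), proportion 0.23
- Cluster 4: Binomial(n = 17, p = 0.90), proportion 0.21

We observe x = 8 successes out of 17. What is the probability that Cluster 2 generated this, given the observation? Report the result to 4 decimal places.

Apply Bayes' rule: the posterior for each component is proportional to its prior times its likelihood at x.
Binomial probabilities:
  p_1 = C(17,8)·0.13^8·0.87^9 = 24310·8.15731e-08·0.285544 = 0.000566246
  p_2 = C(17,8)·0.27^8·0.73^9 = 24310·2.8243e-05·0.0588716 = 0.0404204
  p_3 = C(17,8)·0.64^8·0.36^9 = 24310·0.0281475·0.00010156 = 0.069494
  p_4 = C(17,8)·0.90^8·0.10^9 = 24310·0.430467·1e-09 = 1.04647e-05
Prior × likelihood for each component:
  π_1·p_1 = 0.31 × 0.000566246 = 0.000175536
  π_2·p_2 = 0.25 × 0.0404204 = 0.0101051
  π_3·p_3 = 0.23 × 0.069494 = 0.0159836
  π_4·p_4 = 0.21 × 1.04647e-05 = 2.19758e-06
Sum: 0.000175536 + 0.0101051 + 0.0159836 + 2.19758e-06 = 0.0262665
P(Cluster 2 | the observation) = 0.0101051 / 0.0262665 ≈ 0.3847

0.3847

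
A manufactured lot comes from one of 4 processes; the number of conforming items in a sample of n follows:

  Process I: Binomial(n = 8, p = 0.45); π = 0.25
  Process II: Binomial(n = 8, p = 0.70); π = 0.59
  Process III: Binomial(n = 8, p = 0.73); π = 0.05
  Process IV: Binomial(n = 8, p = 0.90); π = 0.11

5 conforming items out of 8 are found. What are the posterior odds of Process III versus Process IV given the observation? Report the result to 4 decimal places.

3.1410

Posterior odds = (w_i f_i(x)) / (w_j f_j(x)); the normalising sum cancels.
Component likelihoods at x = 5 conforming items out of 8:
  p_I = C(8,5)·0.45^5·0.55^3 = 56·0.0184528·0.166375 = 0.171925
  p_II = C(8,5)·0.70^5·0.30^3 = 56·0.16807·0.027 = 0.254122
  p_III = C(8,5)·0.73^5·0.27^3 = 56·0.207307·0.019683 = 0.228504
  p_IV = C(8,5)·0.90^5·0.10^3 = 56·0.59049·0.001 = 0.0330674
Odds = (0.05/0.11) × (0.228504/0.0330674) = 0.454545 × 6.91024 ≈ 3.1410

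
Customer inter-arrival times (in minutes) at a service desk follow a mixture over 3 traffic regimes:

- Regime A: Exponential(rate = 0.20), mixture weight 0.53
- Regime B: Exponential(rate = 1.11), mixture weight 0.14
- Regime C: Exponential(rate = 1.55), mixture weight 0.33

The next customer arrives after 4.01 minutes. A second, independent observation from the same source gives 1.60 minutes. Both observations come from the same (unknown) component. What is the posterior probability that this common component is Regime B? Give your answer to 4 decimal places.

0.0462

Apply Bayes' rule: the posterior for each component is proportional to its prior times its likelihood at x.
Since both observations come from the same component, the likelihood for component k is f_k(x₁)·f_k(x₂).
  L_A = [0.0896862] × [0.14523] = 0.0130251
  L_B = [0.012949] × [0.187939] = 0.00243361
  L_C = [0.00309724] × [0.129802] = 0.000402027
Unnormalised posteriors:
  π_A·L_A = 0.53 × 0.0130251 = 0.00690331
  π_B·L_B = 0.14 × 0.00243361 = 0.000340705
  π_C·L_C = 0.33 × 0.000402027 = 0.000132669
Normaliser: 0.00690331 + 0.000340705 + 0.000132669 = 0.00737669
Responsibility of Regime B: 0.000340705 / 0.00737669 ≈ 0.0462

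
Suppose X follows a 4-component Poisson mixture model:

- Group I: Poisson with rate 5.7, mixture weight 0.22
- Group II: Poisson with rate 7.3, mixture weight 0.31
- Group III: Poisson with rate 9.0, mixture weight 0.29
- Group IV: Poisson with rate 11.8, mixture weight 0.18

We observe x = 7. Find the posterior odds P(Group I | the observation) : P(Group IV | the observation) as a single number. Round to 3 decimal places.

3.344

The posterior odds equal the prior odds times the likelihood ratio: (π_i/π_j)·(f_i(x)/f_j(x)).
Poisson probabilities:
  f_I = 0.129782
  f_II = 0.148074
  f_III = 0.117116
  f_IV = 0.0474317
Odds = (0.22/0.18) × (0.129782/0.0474317) = 1.22222 × 2.73619 ≈ 3.344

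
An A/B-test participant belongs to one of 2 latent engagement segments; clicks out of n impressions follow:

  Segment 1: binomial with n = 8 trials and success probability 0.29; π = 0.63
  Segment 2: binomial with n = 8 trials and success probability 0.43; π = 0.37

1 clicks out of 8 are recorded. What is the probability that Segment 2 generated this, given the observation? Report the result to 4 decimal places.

0.1577

By Bayes' theorem, P(k | x) = π_k f_k(x) / Σ_j π_j f_j(x).
Component likelihoods at x = 1 clicks out of 8:
  L_1 = C(8,1)·0.29^1·0.71^7 = 8·0.29·0.0909512 = 0.211007
  L_2 = C(8,1)·0.43^1·0.57^7 = 8·0.43·0.019549 = 0.0672485
Multiply by the mixture weights:
  π_1·L_1 = 0.63 × 0.211007 = 0.132934
  π_2·L_2 = 0.37 × 0.0672485 = 0.0248819
Marginal: 0.132934 + 0.0248819 = 0.157816
Responsibility of Segment 2: 0.0248819 / 0.157816 ≈ 0.1577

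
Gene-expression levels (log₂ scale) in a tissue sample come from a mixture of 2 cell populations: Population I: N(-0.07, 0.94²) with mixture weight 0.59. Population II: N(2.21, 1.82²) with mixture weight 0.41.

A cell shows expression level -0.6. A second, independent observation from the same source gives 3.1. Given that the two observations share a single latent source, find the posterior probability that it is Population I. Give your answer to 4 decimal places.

0.0548

P(component k | x) = π_k·f_k(x) / marginal(x), where marginal(x) = Σ_j π_j·f_j(x).
Since both observations come from the same component, the likelihood for component k is f_k(x₁)·f_k(x₂).
  L_I = [0.362035] × [0.00143958] = 0.000521178
  L_II = [0.0665584] × [0.194497] = 0.0129454
Prior × likelihood for each component:
  π_I·L_I = 0.59 × 0.000521178 = 0.000307495
  π_II·L_II = 0.41 × 0.0129454 = 0.00530761
Sum: 0.000307495 + 0.00530761 = 0.0056151
So the posterior for Population I is 0.000307495 / 0.0056151 ≈ 0.0548.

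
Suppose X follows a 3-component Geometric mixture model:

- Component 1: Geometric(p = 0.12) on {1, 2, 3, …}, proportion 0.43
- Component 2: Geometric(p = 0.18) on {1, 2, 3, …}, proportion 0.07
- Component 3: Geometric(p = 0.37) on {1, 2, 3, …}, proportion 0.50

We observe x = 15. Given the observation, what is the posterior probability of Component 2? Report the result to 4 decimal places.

The responsibility of component k is π_k f_k(x) divided by Σ_j π_j f_j(x).
Geometric probabilities:
  f_1 = 0.12·(1−0.12)^14 = 0.12·0.167016 = 0.0200419
  f_2 = 0.18·(1−0.18)^14 = 0.18·0.0621432 = 0.0111858
  f_3 = 0.37·(1−0.37)^14 = 0.37·0.00155156 = 0.000574076
Unnormalised posteriors:
  π_1·f_1 = 0.43 × 0.0200419 = 0.00861801
  π_2·f_2 = 0.07 × 0.0111858 = 0.000783005
  π_3·f_3 = 0.50 × 0.000574076 = 0.000287038
Evidence: 0.00861801 + 0.000783005 + 0.000287038 = 0.00968806
P(Component 2 | data) ≈ 0.0808

0.0808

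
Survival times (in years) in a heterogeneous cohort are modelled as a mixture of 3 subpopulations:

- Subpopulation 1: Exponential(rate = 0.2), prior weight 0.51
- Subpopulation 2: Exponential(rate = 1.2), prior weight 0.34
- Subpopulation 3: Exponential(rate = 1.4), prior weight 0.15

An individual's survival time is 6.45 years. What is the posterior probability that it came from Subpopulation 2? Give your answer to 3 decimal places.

0.006

By Bayes' theorem, P(k | x) = w_k f_k(x) / Σ_j w_j f_j(x).
Exponential densities:
  f_1 = 0.0550542
  f_2 = 0.000522086
  f_3 = 0.000167667
Unnormalised posteriors:
  w_1·f_1 = 0.51 × 0.0550542 = 0.0280776
  w_2·f_2 = 0.34 × 0.000522086 = 0.000177509
  w_3·f_3 = 0.15 × 0.000167667 = 2.51501e-05
Denominator: 0.0280776 + 0.000177509 + 2.51501e-05 = 0.0282803
P(Subpopulation 2 | data) ≈ 0.006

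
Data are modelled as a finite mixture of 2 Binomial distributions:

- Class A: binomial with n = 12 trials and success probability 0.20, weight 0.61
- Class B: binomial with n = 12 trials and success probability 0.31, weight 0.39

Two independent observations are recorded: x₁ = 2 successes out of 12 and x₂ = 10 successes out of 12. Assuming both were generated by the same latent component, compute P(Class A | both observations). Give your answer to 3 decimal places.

0.046

P(component k | x) = P(Z=k)·f_k(x) / marginal(x), where marginal(x) = Σ_j P(Z=j)·f_j(x).
Since both observations come from the same component, the likelihood for component k is f_k(x₁)·f_k(x₂).
  f_A = [0.283468] × [4.32538e-06] = 1.2261e-06
  f_B = [0.155152] × [0.000257549] = 3.99592e-05
Prior × likelihood for each component:
  P(Z=A)·f_A = 0.61 × 1.2261e-06 = 7.47924e-07
  P(Z=B)·f_B = 0.39 × 3.99592e-05 = 1.55841e-05
Evidence: 7.47924e-07 + 1.55841e-05 = 1.6332e-05
Responsibility of Class A: 7.47924e-07 / 1.6332e-05 ≈ 0.046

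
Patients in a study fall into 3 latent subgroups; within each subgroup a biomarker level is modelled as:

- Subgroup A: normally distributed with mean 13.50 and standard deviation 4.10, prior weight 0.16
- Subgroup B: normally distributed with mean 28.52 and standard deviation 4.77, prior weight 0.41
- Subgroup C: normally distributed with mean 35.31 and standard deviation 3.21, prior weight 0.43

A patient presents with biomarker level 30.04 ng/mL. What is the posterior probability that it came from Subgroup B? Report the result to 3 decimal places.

By Bayes' theorem, P(k | x) = w_k f_k(x) / Σ_j w_j f_j(x).
Evaluate each component's likelihood at the observed value:
  p_A = (1/(4.10·√(2π)))·exp(−(30.04−13.50)²/(2·4.10²)) = 0.097303·exp(-8.13717) = 2.84576e-05
  p_B = (1/(4.77·√(2π)))·exp(−(30.04−28.52)²/(2·4.77²)) = 0.083636·exp(-0.05077) = 0.0794954
  p_C = (1/(3.21·√(2π)))·exp(−(30.04−35.31)²/(2·3.21²)) = 0.124281·exp(-1.34766) = 0.0322941
Weight by the priors:
  w_A·p_A = 0.16 × 2.84576e-05 = 4.55322e-06
  w_B·p_B = 0.41 × 0.0794954 = 0.0325931
  w_C·p_C = 0.43 × 0.0322941 = 0.0138864
Sum: 4.55322e-06 + 0.0325931 + 0.0138864 = 0.0464841
P(Subgroup B | the observation) ≈ 0.701

0.701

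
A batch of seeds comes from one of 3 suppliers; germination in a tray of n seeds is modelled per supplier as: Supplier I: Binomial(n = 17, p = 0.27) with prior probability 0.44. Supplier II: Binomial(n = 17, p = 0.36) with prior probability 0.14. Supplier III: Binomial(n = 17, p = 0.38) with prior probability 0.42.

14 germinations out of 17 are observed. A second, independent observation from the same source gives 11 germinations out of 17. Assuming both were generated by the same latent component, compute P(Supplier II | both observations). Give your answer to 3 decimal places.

Posterior ∝ prior × likelihood, so P(k | x) ∝ w_k f_k(x); normalise over all components.
Since both observations come from the same component, the likelihood for component k is f_k(x₁)·f_k(x₂).
  p_I = [C(17,14)·0.27^14·0.73^3 = 680·1.09419e-08·0.389017 = 2.89448e-06] × [0.00104116] = 3.01362e-09
  p_II = [C(17,14)·0.36^14·0.64^3 = 680·6.14094e-07·0.262144 = 0.000109467] × [0.0111941] = 1.22538e-06
  p_III = [C(17,14)·0.38^14·0.62^3 = 680·1.30909e-06·0.238328 = 0.000212156] × [0.0167707] = 3.55799e-06
Unnormalised posteriors:
  w_I·p_I = 0.44 × 3.01362e-09 = 1.32599e-09
  w_II·p_II = 0.14 × 1.22538e-06 = 1.71553e-07
  w_III·p_III = 0.42 × 3.55799e-06 = 1.49435e-06
Evidence: 1.32599e-09 + 1.71553e-07 + 1.49435e-06 = 1.66723e-06
So the posterior for Supplier II is 1.71553e-07 / 1.66723e-06 ≈ 0.103.

0.103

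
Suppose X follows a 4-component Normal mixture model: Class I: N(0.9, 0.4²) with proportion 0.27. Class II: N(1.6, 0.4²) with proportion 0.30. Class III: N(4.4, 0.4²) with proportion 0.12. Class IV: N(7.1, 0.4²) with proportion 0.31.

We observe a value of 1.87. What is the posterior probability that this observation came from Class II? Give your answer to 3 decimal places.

0.944

By Bayes' theorem, P(k | x) = w_k f_k(x) / Σ_j w_j f_j(x).
Component likelihoods at x = 1.87:
  L_I = (1/(0.4·√(2π)))·exp(−(1.87−0.9)²/(2·0.4²)) = 0.997356·exp(-2.94031) = 0.0527095
  L_II = (1/(0.4·√(2π)))·exp(−(1.87−1.6)²/(2·0.4²)) = 0.997356·exp(-0.22781) = 0.794168
  L_III = (1/(0.4·√(2π)))·exp(−(1.87−4.4)²/(2·0.4²)) = 0.997356·exp(-20.00281) = 2.04993e-09
  L_IV = (1/(0.4·√(2π)))·exp(−(1.87−7.1)²/(2·0.4²)) = 0.997356·exp(-85.47781) = 7.52156e-38
Prior × likelihood for each component:
  w_I·L_I = 0.27 × 0.0527095 = 0.0142316
  w_II·L_II = 0.30 × 0.794168 = 0.23825
  w_III·L_III = 0.12 × 2.04993e-09 = 2.45992e-10
  w_IV·L_IV = 0.31 × 7.52156e-38 = 2.33168e-38
Denominator: 0.0142316 + 0.23825 + 2.45992e-10 + 2.33168e-38 = 0.252482
P(Class II | the observation) = 0.23825 / 0.252482 ≈ 0.944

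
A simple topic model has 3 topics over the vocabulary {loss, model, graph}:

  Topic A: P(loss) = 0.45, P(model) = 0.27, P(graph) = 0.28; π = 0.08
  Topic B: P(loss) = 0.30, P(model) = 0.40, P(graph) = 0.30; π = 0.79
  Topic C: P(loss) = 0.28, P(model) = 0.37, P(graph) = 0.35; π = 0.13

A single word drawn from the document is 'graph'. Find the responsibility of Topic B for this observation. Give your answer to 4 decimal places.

P(component k | x) = P(Z=k)·f_k(x) / marginal(x), where marginal(x) = Σ_j P(Z=j)·f_j(x).
Categorical probabilities:
  f_A = 0.28
  f_B = 0.3
  f_C = 0.35
Unnormalised posteriors:
  P(Z=A)·f_A = 0.08 × 0.28 = 0.0224
  P(Z=B)·f_B = 0.79 × 0.3 = 0.237
  P(Z=C)·f_C = 0.13 × 0.35 = 0.0455
Evidence: 0.0224 + 0.237 + 0.0455 = 0.3049
P(Topic B | data) ≈ 0.7773

0.7773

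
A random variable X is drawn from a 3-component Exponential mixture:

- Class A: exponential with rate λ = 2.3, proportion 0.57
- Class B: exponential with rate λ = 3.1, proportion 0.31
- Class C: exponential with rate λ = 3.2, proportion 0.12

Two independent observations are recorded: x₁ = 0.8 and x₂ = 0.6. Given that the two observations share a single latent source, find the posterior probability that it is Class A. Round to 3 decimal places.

0.695

By Bayes' theorem, P(k | x) = π_k f_k(x) / Σ_j π_j f_j(x).
Since both observations come from the same component, the likelihood for component k is f_k(x₁)·f_k(x₂).
  p_A = [0.36528] × [0.578631] = 0.211362
  p_B = [0.259604] × [0.482585] = 0.125281
  p_C = [0.247375] × [0.469142] = 0.116054
Weight by the priors:
  π_A·p_A = 0.57 × 0.211362 = 0.120476
  π_B·p_B = 0.31 × 0.125281 = 0.0388371
  π_C·p_C = 0.12 × 0.116054 = 0.0139265
Evidence: 0.120476 + 0.0388371 + 0.0139265 = 0.17324
Responsibility of Class A: 0.120476 / 0.17324 ≈ 0.695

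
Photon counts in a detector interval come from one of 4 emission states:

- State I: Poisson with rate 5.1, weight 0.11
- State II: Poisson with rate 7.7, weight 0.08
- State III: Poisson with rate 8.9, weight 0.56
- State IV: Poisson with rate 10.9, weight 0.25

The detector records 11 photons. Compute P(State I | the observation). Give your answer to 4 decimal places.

0.0115

P(component k | x) = π_k·f_k(x) / marginal(x), where marginal(x) = Σ_j π_j·f_j(x).
Component likelihoods at x = 11 photons:
  p_I = 0.00927287
  p_II = 0.0639992
  p_III = 0.094823
  p_IV = 0.119323
Unnormalised posteriors:
  π_I·p_I = 0.11 × 0.00927287 = 0.00102002
  π_II·p_II = 0.08 × 0.0639992 = 0.00511994
  π_III·p_III = 0.56 × 0.094823 = 0.0531009
  π_IV·p_IV = 0.25 × 0.119323 = 0.0298309
Marginal: 0.00102002 + 0.00511994 + 0.0531009 + 0.0298309 = 0.0890717
So the posterior for State I is 0.00102002 / 0.0890717 ≈ 0.0115.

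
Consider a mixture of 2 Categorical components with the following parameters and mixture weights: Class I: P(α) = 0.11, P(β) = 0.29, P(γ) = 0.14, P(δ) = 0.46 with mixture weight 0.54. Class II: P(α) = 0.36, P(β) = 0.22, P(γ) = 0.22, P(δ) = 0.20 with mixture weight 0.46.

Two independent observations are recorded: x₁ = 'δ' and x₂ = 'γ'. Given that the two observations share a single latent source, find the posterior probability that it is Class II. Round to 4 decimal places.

0.3679

The responsibility of component k is w_k f_k(x) divided by Σ_j w_j f_j(x).
Since both observations come from the same component, the likelihood for component k is f_k(x₁)·f_k(x₂).
  L_I = [0.46] × [0.14] = 0.0644
  L_II = [0.2] × [0.22] = 0.044
Weight by the priors:
  w_I·L_I = 0.54 × 0.0644 = 0.034776
  w_II·L_II = 0.46 × 0.044 = 0.02024
Sum: 0.034776 + 0.02024 = 0.055016
Responsibility of Class II: 0.02024 / 0.055016 ≈ 0.3679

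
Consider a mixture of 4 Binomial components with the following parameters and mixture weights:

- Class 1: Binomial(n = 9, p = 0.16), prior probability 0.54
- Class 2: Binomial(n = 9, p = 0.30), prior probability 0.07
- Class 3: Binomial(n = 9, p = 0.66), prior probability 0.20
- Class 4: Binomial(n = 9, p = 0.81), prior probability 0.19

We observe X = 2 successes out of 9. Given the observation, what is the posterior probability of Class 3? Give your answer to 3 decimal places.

0.010

P(component k | x) = w_k·f_k(x) / marginal(x), where marginal(x) = Σ_j w_j·f_j(x).
Evaluate each component's likelihood at the observed value:
  p_1 = 0.271955
  p_2 = 0.266828
  p_3 = 0.0082365
  p_4 = 0.000211129
Weight by the priors:
  w_1·p_1 = 0.54 × 0.271955 = 0.146856
  w_2·p_2 = 0.07 × 0.266828 = 0.018678
  w_3·p_3 = 0.20 × 0.0082365 = 0.0016473
  w_4·p_4 = 0.19 × 0.000211129 = 4.01145e-05
Evidence: 0.146856 + 0.018678 + 0.0016473 + 4.01145e-05 = 0.167221
So the posterior for Class 3 is 0.0016473 / 0.167221 ≈ 0.010.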